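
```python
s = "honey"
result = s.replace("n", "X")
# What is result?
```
Trace:
  s='honey'
  s='honey', result='hoXey'

Final answer: 'hoXey'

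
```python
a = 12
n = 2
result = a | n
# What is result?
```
Trace:
  a=12
  a=12, n=2
  a=12, n=2, result=14

Final answer: 14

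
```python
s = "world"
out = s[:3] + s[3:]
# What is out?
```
Trace:
  s='world'
  s='world', out='world'

Final answer: 'world'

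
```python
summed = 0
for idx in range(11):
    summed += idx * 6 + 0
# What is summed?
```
Trace:
  summed=0
  summed=0, idx=0
  summed=6, idx=1
  summed=18, idx=2
  summed=36, idx=3
  summed=60, idx=4
  summed=90, idx=5
  summed=126, idx=6
  summed=168, idx=7
  summed=216, idx=8
  summed=270, idx=9
  summed=330, idx=10

Final answer: 330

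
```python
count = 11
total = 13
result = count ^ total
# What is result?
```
Trace:
  count=11
  count=11, total=13
  count=11, total=13, result=6

Final answer: 6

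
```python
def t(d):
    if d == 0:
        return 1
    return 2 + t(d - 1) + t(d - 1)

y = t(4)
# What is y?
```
Call trace (a repeated sub-call is expanded the first time; later identical calls just restate its return value):
t(d=4)
  t(d=3)
    t(d=2)
      t(d=1)
        t(d=0)
        -> return 1
        t(d=0)
        -> return 1
      -> return 4
      t(d=1) -> return 4  (same call as traced above)
    -> return 10
    t(d=2) -> return 10  (same call as traced above)
  -> return 22
  t(d=3) -> return 22  (same call as traced above)
-> return 46

Final answer: 46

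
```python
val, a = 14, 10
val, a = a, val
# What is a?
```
Trace:
  val=14, a=10
  val=10, a=14

Final answer: 14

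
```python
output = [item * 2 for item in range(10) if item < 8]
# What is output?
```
Trace:
  item=0
  item=1
  item=2
  item=3
  item=4
  item=5
  item=6
  item=7
  item=8
  item=9
  output=[0, 2, 4, 6, 8, 10, 12, 14]

Final answer: [0, 2, 4, 6, 8, 10, 12, 14]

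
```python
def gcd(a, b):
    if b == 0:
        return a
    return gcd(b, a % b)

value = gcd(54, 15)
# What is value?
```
Call trace:
gcd(a=54, b=15)
  gcd(a=15, b=9)
    gcd(a=9, b=6)
      gcd(a=6, b=3)
        gcd(a=3, b=0)
        -> return 3
      -> return 3
    -> return 3
  -> return 3
-> return 3

Final answer: 3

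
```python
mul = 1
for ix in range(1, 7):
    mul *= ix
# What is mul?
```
Trace:
  mul=1
  mul=1, ix=1
  mul=2, ix=2
  mul=6, ix=3
  mul=24, ix=4
  mul=120, ix=5
  mul=720, ix=6

Final answer: 720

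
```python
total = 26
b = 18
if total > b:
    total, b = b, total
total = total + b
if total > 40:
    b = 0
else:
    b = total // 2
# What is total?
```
Trace:
  total=26
  total=26, b=18
  total=18, b=26
  total=44, b=26
  total=44, b=0

Final answer: 44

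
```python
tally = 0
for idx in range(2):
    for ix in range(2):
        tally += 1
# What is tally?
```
Trace:
  tally=0
  tally=1, idx=0, ix=0
  tally=2, idx=0, ix=1
  tally=3, idx=1, ix=0
  tally=4, idx=1, ix=1

Final answer: 4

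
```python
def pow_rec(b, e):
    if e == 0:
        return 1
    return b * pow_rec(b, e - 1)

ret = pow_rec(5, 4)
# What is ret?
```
Call trace:
pow_rec(b=5, e=4)
  pow_rec(b=5, e=3)
    pow_rec(b=5, e=2)
      pow_rec(b=5, e=1)
        pow_rec(b=5, e=0)
        -> return 1
      -> return 5
    -> return 25
  -> return 125
-> return 625

Final answer: 625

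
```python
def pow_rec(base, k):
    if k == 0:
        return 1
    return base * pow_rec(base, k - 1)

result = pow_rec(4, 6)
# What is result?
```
Call trace:
pow_rec(base=4, k=6)
  pow_rec(base=4, k=5)
    pow_rec(base=4, k=4)
      pow_rec(base=4, k=3)
        pow_rec(base=4, k=2)
          pow_rec(base=4, k=1)
            pow_rec(base=4, k=0)
            -> return 1
          -> return 4
        -> return 16
      -> return 64
    -> return 256
  -> return 1024
-> return 4096

Final answer: 4096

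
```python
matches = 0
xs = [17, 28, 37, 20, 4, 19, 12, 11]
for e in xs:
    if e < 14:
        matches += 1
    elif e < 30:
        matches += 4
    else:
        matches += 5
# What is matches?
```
Trace:
  matches=0
  matches=4, e=17
  matches=8, e=28
  matches=13, e=37
  matches=17, e=20
  matches=18, e=4
  matches=22, e=19
  matches=23, e=12
  matches=24, e=11

Final answer: 24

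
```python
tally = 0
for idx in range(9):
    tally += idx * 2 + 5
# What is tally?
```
Trace:
  tally=0
  tally=5, idx=0
  tally=12, idx=1
  tally=21, idx=2
  tally=32, idx=3
  tally=45, idx=4
  tally=60, idx=5
  tally=77, idx=6
  tally=96, idx=7
  tally=117, idx=8

Final answer: 117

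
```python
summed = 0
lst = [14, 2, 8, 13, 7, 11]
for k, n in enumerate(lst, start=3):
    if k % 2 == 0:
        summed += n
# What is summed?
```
Trace:
  summed=0
  summed=0, k=3, n=14
  summed=2, k=4, n=2
  summed=2, k=5, n=8
  summed=15, k=6, n=13
  summed=15, k=7, n=7
  summed=26, k=8, n=11

Final answer: 26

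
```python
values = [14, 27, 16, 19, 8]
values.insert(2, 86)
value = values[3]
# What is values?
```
Trace:
  values=[14, 27, 16, 19, 8]
  values=[14, 27, 86, 16, 19, 8]
  values=[14, 27, 86, 16, 19, 8], value=16

Final answer: [14, 27, 86, 16, 19, 8]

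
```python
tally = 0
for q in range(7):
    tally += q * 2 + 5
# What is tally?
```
Trace:
  tally=0
  tally=5, q=0
  tally=12, q=1
  tally=21, q=2
  tally=32, q=3
  tally=45, q=4
  tally=60, q=5
  tally=77, q=6

Final answer: 77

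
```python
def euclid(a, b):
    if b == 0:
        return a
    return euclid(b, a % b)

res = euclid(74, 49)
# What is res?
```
Call trace:
euclid(a=74, b=49)
  euclid(a=49, b=25)
    euclid(a=25, b=24)
      euclid(a=24, b=1)
        euclid(a=1, b=0)
        -> return 1
      -> return 1
    -> return 1
  -> return 1
-> return 1

Final answer: 1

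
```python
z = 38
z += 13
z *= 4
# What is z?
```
Trace:
  z=38
  z=51
  z=204

Final answer: 204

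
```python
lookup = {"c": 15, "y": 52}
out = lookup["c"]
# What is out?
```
Trace:
  lookup={'c': 15, 'y': 52}
  lookup={'c': 15, 'y': 52}, out=15

Final answer: 15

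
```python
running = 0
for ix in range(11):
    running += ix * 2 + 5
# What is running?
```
Trace:
  running=0
  running=5, ix=0
  running=12, ix=1
  running=21, ix=2
  running=32, ix=3
  running=45, ix=4
  running=60, ix=5
  running=77, ix=6
  running=96, ix=7
  running=117, ix=8
  running=140, ix=9
  running=165, ix=10

Final answer: 165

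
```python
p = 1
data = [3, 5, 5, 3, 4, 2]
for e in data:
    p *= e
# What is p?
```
Trace:
  p=1
  p=3, e=3
  p=15, e=5
  p=75, e=5
  p=225, e=3
  p=900, e=4
  p=1800, e=2

Final answer: 1800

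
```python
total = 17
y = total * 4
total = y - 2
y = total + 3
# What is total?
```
Trace:
  total=17
  total=17, y=68
  total=66, y=68
  total=66, y=69

Final answer: 66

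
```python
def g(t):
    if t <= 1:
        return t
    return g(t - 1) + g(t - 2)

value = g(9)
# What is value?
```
Call trace (a repeated sub-call is expanded the first time; later identical calls just restate its return value):
g(t=9)
  g(t=8)
    g(t=7)
      g(t=6)
        g(t=5)
          g(t=4)
            g(t=3)
              g(t=2)
                g(t=1)
                -> return 1
                g(t=0)
                -> return 0
              -> return 1
              g(t=1)
              -> return 1
            -> return 2
            g(t=2) -> return 1  (same call as traced above)
          -> return 3
          g(t=3) -> return 2  (same call as traced above)
        -> return 5
        g(t=4) -> return 3  (same call as traced above)
      -> return 8
      g(t=5) -> return 5  (same call as traced above)
    -> return 13
    g(t=6) -> return 8  (same call as traced above)
  -> return 21
  g(t=7) -> return 13  (same call as traced above)
-> return 34

Final answer: 34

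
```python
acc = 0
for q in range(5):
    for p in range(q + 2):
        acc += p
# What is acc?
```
Trace:
  acc=0
  acc=0, q=0, p=0
  acc=1, q=0, p=1
  acc=1, q=1, p=0
  acc=2, q=1, p=1
  acc=4, q=1, p=2
  acc=4, q=2, p=0
  acc=5, q=2, p=1
  acc=7, q=2, p=2
  acc=10, q=2, p=3
  acc=10, q=3, p=0
  acc=11, q=3, p=1
  acc=13, q=3, p=2
  acc=16, q=3, p=3
  acc=20, q=3, p=4
  acc=20, q=4, p=0
  acc=21, q=4, p=1
  acc=23, q=4, p=2
  acc=26, q=4, p=3
  acc=30, q=4, p=4
  acc=35, q=4, p=5

Final answer: 35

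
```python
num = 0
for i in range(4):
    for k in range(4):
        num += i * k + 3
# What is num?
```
Trace:
  num=0
  num=3, i=0, k=0
  num=6, i=0, k=1
  num=9, i=0, k=2
  num=12, i=0, k=3
  num=15, i=1, k=0
  num=19, i=1, k=1
  num=24, i=1, k=2
  num=30, i=1, k=3
  num=33, i=2, k=0
  num=38, i=2, k=1
  num=45, i=2, k=2
  num=54, i=2, k=3
  num=57, i=3, k=0
  num=63, i=3, k=1
  num=72, i=3, k=2
  num=84, i=3, k=3

Final answer: 84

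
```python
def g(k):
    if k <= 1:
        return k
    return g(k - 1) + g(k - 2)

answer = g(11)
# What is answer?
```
Call trace (a repeated sub-call is expanded the first time; later identical calls just restate its return value):
g(k=11)
  g(k=10)
    g(k=9)
      g(k=8)
        g(k=7)
          g(k=6)
            g(k=5)
              g(k=4)
                g(k=3)
                  g(k=2)
                    g(k=1)
                    -> return 1
                    g(k=0)
                    -> return 0
                  -> return 1
                  g(k=1)
                  -> return 1
                -> return 2
                g(k=2) -> return 1  (same call as traced above)
              -> return 3
              g(k=3) -> return 2  (same call as traced above)
            -> return 5
            g(k=4) -> return 3  (same call as traced above)
          -> return 8
          g(k=5) -> return 5  (same call as traced above)
        -> return 13
        g(k=6) -> return 8  (same call as traced above)
      -> return 21
      g(k=7) -> return 13  (same call as traced above)
    -> return 34
    g(k=8) -> return 21  (same call as traced above)
  -> return 55
  g(k=9) -> return 34  (same call as traced above)
-> return 89

Final answer: 89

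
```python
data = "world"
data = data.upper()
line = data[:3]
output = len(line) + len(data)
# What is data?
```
Trace:
  data='world'
  data='WORLD'
  data='WORLD', line='WOR'
  data='WORLD', line='WOR', output=8

Final answer: 'WORLD'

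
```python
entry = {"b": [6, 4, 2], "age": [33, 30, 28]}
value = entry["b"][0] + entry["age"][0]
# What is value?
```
Trace:
  entry={'b': [6, 4, 2], 'age': [33, 30, 28]}
  entry={'b': [6, 4, 2], 'age': [33, 30, 28]}, value=39

Final answer: 39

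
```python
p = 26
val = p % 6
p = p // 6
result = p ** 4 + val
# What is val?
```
Trace:
  p=26
  p=26, val=2
  p=4, val=2
  p=4, val=2, result=258

Final answer: 2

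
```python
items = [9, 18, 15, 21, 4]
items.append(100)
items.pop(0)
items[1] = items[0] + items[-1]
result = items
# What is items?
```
Trace:
  items=[9, 18, 15, 21, 4]
  items=[9, 18, 15, 21, 4, 100]
  items=[18, 15, 21, 4, 100]
  items=[18, 118, 21, 4, 100]
  items=[18, 118, 21, 4, 100], result=[18, 118, 21, 4, 100]

Final answer: [18, 118, 21, 4, 100]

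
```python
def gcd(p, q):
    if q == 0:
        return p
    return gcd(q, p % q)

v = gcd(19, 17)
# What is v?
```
Call trace:
gcd(p=19, q=17)
  gcd(p=17, q=2)
    gcd(p=2, q=1)
      gcd(p=1, q=0)
      -> return 1
    -> return 1
  -> return 1
-> return 1

Final answer: 1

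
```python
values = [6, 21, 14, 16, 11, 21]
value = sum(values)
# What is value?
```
Trace:
  values=[6, 21, 14, 16, 11, 21]
  values=[6, 21, 14, 16, 11, 21], value=89

Final answer: 89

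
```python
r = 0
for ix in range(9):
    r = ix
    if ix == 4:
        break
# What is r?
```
Trace:
  r=0
  r=0, ix=0
  r=1, ix=1
  r=2, ix=2
  r=3, ix=3
  r=4, ix=4

Final answer: 4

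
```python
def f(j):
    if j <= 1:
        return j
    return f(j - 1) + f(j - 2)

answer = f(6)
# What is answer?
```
Call trace (a repeated sub-call is expanded the first time; later identical calls just restate its return value):
f(j=6)
  f(j=5)
    f(j=4)
      f(j=3)
        f(j=2)
          f(j=1)
          -> return 1
          f(j=0)
          -> return 0
        -> return 1
        f(j=1)
        -> return 1
      -> return 2
      f(j=2) -> return 1  (same call as traced above)
    -> return 3
    f(j=3) -> return 2  (same call as traced above)
  -> return 5
  f(j=4) -> return 3  (same call as traced above)
-> return 8

Final answer: 8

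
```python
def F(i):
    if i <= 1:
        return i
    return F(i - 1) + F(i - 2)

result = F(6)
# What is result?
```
Call trace (a repeated sub-call is expanded the first time; later identical calls just restate its return value):
F(i=6)
  F(i=5)
    F(i=4)
      F(i=3)
        F(i=2)
          F(i=1)
          -> return 1
          F(i=0)
          -> return 0
        -> return 1
        F(i=1)
        -> return 1
      -> return 2
      F(i=2) -> return 1  (same call as traced above)
    -> return 3
    F(i=3) -> return 2  (same call as traced above)
  -> return 5
  F(i=4) -> return 3  (same call as traced above)
-> return 8

Final answer: 8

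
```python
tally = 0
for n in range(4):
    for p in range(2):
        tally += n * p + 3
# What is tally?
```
Trace:
  tally=0
  tally=3, n=0, p=0
  tally=6, n=0, p=1
  tally=9, n=1, p=0
  tally=13, n=1, p=1
  tally=16, n=2, p=0
  tally=21, n=2, p=1
  tally=24, n=3, p=0
  tally=30, n=3, p=1

Final answer: 30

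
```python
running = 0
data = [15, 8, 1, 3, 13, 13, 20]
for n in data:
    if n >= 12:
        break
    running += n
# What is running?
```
Trace:
  running=0
  running=0, n=15

Final answer: 0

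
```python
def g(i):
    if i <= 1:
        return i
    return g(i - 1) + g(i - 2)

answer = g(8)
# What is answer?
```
Call trace (a repeated sub-call is expanded the first time; later identical calls just restate its return value):
g(i=8)
  g(i=7)
    g(i=6)
      g(i=5)
        g(i=4)
          g(i=3)
            g(i=2)
              g(i=1)
              -> return 1
              g(i=0)
              -> return 0
            -> return 1
            g(i=1)
            -> return 1
          -> return 2
          g(i=2) -> return 1  (same call as traced above)
        -> return 3
        g(i=3) -> return 2  (same call as traced above)
      -> return 5
      g(i=4) -> return 3  (same call as traced above)
    -> return 8
    g(i=5) -> return 5  (same call as traced above)
  -> return 13
  g(i=6) -> return 8  (same call as traced above)
-> return 21

Final answer: 21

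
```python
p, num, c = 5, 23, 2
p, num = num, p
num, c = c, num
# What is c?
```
Trace:
  p=5, num=23, c=2
  p=23, num=5, c=2
  p=23, num=2, c=5

Final answer: 5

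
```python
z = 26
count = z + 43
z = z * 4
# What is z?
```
Trace:
  z=26
  z=26, count=69
  z=104, count=69

Final answer: 104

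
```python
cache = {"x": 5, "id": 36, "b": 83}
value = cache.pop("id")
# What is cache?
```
Trace:
  cache={'x': 5, 'id': 36, 'b': 83}
  cache={'x': 5, 'b': 83}, value=36

Final answer: {'x': 5, 'b': 83}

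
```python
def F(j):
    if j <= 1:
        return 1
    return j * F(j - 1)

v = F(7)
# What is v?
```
Call trace:
F(j=7)
  F(j=6)
    F(j=5)
      F(j=4)
        F(j=3)
          F(j=2)
            F(j=1)
            -> return 1
          -> return 2
        -> return 6
      -> return 24
    -> return 120
  -> return 720
-> return 5040

Final answer: 5040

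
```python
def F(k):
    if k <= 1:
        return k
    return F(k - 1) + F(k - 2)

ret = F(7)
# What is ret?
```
Call trace (a repeated sub-call is expanded the first time; later identical calls just restate its return value):
F(k=7)
  F(k=6)
    F(k=5)
      F(k=4)
        F(k=3)
          F(k=2)
            F(k=1)
            -> return 1
            F(k=0)
            -> return 0
          -> return 1
          F(k=1)
          -> return 1
        -> return 2
        F(k=2) -> return 1  (same call as traced above)
      -> return 3
      F(k=3) -> return 2  (same call as traced above)
    -> return 5
    F(k=4) -> return 3  (same call as traced above)
  -> return 8
  F(k=5) -> return 5  (same call as traced above)
-> return 13

Final answer: 13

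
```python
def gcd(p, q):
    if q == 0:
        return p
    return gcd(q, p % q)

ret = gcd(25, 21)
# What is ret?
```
Call trace:
gcd(p=25, q=21)
  gcd(p=21, q=4)
    gcd(p=4, q=1)
      gcd(p=1, q=0)
      -> return 1
    -> return 1
  -> return 1
-> return 1

Final answer: 1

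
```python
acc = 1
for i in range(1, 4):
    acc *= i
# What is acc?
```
Trace:
  acc=1
  acc=1, i=1
  acc=2, i=2
  acc=6, i=3

Final answer: 6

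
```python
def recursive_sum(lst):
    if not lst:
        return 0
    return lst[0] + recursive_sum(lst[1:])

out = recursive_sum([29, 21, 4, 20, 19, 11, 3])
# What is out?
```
Call trace:
recursive_sum(lst=[29, 21, 4, 20, 19, 11, 3])
  recursive_sum(lst=[21, 4, 20, 19, 11, 3])
    recursive_sum(lst=[4, 20, 19, 11, 3])
      recursive_sum(lst=[20, 19, 11, 3])
        recursive_sum(lst=[19, 11, 3])
          recursive_sum(lst=[11, 3])
            recursive_sum(lst=[3])
              recursive_sum(lst=[])
              -> return 0
            -> return 3
          -> return 14
        -> return 33
      -> return 53
    -> return 57
  -> return 78
-> return 107

Final answer: 107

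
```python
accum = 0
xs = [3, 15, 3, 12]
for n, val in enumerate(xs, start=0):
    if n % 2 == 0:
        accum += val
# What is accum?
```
Trace:
  accum=0
  accum=3, n=0, val=3
  accum=3, n=1, val=15
  accum=6, n=2, val=3
  accum=6, n=3, val=12

Final answer: 6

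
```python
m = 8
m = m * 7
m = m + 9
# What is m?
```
Trace:
  m=8
  m=56
  m=65

Final answer: 65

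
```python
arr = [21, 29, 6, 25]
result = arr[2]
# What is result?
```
Trace:
  arr=[21, 29, 6, 25]
  arr=[21, 29, 6, 25], result=6

Final answer: 6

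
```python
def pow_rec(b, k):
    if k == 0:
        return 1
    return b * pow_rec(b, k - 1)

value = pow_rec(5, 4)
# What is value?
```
Call trace:
pow_rec(b=5, k=4)
  pow_rec(b=5, k=3)
    pow_rec(b=5, k=2)
      pow_rec(b=5, k=1)
        pow_rec(b=5, k=0)
        -> return 1
      -> return 5
    -> return 25
  -> return 125
-> return 625

Final answer: 625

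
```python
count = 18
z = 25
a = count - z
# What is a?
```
Trace:
  count=18
  count=18, z=25
  count=18, z=25, a=-7

Final answer: -7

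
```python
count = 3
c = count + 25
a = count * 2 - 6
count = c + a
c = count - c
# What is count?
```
Trace:
  count=3
  count=3, c=28
  count=3, c=28, a=0
  count=28, c=28, a=0
  count=28, c=0, a=0

Final answer: 28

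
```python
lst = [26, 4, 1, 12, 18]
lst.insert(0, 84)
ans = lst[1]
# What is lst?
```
Trace:
  lst=[26, 4, 1, 12, 18]
  lst=[84, 26, 4, 1, 12, 18]
  lst=[84, 26, 4, 1, 12, 18], ans=26

Final answer: [84, 26, 4, 1, 12, 18]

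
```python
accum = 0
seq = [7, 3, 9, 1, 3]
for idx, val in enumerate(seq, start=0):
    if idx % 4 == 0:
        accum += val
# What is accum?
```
Trace:
  accum=0
  accum=7, idx=0, val=7
  accum=7, idx=1, val=3
  accum=7, idx=2, val=9
  accum=7, idx=3, val=1
  accum=10, idx=4, val=3

Final answer: 10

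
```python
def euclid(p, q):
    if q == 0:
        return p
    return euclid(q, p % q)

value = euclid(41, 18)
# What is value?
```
Call trace:
euclid(p=41, q=18)
  euclid(p=18, q=5)
    euclid(p=5, q=3)
      euclid(p=3, q=2)
        euclid(p=2, q=1)
          euclid(p=1, q=0)
          -> return 1
        -> return 1
      -> return 1
    -> return 1
  -> return 1
-> return 1

Final answer: 1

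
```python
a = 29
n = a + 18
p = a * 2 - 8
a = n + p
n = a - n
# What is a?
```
Trace:
  a=29
  a=29, n=47
  a=29, n=47, p=50
  a=97, n=47, p=50
  a=97, n=50, p=50

Final answer: 97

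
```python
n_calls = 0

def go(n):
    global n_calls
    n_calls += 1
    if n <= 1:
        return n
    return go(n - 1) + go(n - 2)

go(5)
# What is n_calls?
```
Call trace (a repeated sub-call is expanded the first time; later identical calls just restate its return value):
go(n=5)
  go(n=4)
    go(n=3)
      go(n=2)
        go(n=1)
        -> return 1
        go(n=0)
        -> return 0
      -> return 1
      go(n=1)
      -> return 1
    -> return 2
    go(n=2) -> return 1  (same call as traced above)
  -> return 3
  go(n=3) -> return 2  (same call as traced above)
-> return 5

n_calls is incremented once per call, so count the calls in each subtree. Let C(n) = number of calls made by go(n).
C(0) = C(1) = 1 (base case, no recursion); C(n) = 1 + C(n - 1) + C(n - 2) otherwise.
C(2) = 1 + C(1) + C(0) = 1 + 1 + 1 = 3
C(3) = 1 + C(2) + C(1) = 1 + 3 + 1 = 5
C(4) = 1 + C(3) + C(2) = 1 + 5 + 3 = 9
C(5) = 1 + C(4) + C(3) = 1 + 9 + 5 = 15
n_calls = C(5) = 15

Final answer: 15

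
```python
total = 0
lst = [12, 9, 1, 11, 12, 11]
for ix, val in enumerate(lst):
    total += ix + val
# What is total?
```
Trace:
  total=0
  total=12, ix=0, val=12
  total=22, ix=1, val=9
  total=25, ix=2, val=1
  total=39, ix=3, val=11
  total=55, ix=4, val=12
  total=71, ix=5, val=11

Final answer: 71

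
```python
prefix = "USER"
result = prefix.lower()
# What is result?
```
Trace:
  prefix='USER'
  prefix='USER', result='user'

Final answer: 'user'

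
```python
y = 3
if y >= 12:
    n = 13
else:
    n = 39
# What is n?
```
Trace:
  y=3
  y=3, n=39

Final answer: 39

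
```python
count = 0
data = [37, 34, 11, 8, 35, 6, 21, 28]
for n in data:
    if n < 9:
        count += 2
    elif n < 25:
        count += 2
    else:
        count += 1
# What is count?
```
Trace:
  count=0
  count=1, n=37
  count=2, n=34
  count=4, n=11
  count=6, n=8
  count=7, n=35
  count=9, n=6
  count=11, n=21
  count=12, n=28

Final answer: 12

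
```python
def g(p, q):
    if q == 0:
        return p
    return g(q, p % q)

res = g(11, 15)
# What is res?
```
Call trace:
g(p=11, q=15)
  g(p=15, q=11)
    g(p=11, q=4)
      g(p=4, q=3)
        g(p=3, q=1)
          g(p=1, q=0)
          -> return 1
        -> return 1
      -> return 1
    -> return 1
  -> return 1
-> return 1

Final answer: 1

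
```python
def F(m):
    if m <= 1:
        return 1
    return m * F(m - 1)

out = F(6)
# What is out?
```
Call trace:
F(m=6)
  F(m=5)
    F(m=4)
      F(m=3)
        F(m=2)
          F(m=1)
          -> return 1
        -> return 2
      -> return 6
    -> return 24
  -> return 120
-> return 720

Final answer: 720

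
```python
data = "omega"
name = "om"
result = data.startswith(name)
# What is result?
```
Trace:
  data='omega'
  data='omega', name='om'
  data='omega', name='om', result=True

Final answer: True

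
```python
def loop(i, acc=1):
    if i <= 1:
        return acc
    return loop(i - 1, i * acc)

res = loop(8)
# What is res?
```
Call trace:
loop(i=8, acc=1)
  loop(i=7, acc=8)
    loop(i=6, acc=56)
      loop(i=5, acc=336)
        loop(i=4, acc=1680)
          loop(i=3, acc=6720)
            loop(i=2, acc=20160)
              loop(i=1, acc=40320)
              -> return 40320
            -> return 40320
          -> return 40320
        -> return 40320
      -> return 40320
    -> return 40320
  -> return 40320
-> return 40320

Final answer: 40320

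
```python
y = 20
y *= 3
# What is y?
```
Trace:
  y=20
  y=60

Final answer: 60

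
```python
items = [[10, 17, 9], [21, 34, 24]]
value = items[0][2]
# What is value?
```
Trace:
  items=[[10, 17, 9], [21, 34, 24]]
  items=[[10, 17, 9], [21, 34, 24]], value=9

Final answer: 9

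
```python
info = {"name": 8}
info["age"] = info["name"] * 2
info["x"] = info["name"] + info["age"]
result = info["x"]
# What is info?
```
Trace:
  info={'name': 8}
  info={'name': 8, 'age': 16}
  info={'name': 8, 'age': 16, 'x': 24}
  info={'name': 8, 'age': 16, 'x': 24}, result=24

Final answer: {'name': 8, 'age': 16, 'x': 24}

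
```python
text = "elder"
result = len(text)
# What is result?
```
Trace:
  text='elder'
  text='elder', result=5

Final answer: 5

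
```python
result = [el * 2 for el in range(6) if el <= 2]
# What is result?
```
Trace:
  el=0
  el=1
  el=2
  el=3
  el=4
  el=5
  result=[0, 2, 4]

Final answer: [0, 2, 4]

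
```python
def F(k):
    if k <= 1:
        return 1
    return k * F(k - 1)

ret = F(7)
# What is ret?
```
Call trace:
F(k=7)
  F(k=6)
    F(k=5)
      F(k=4)
        F(k=3)
          F(k=2)
            F(k=1)
            -> return 1
          -> return 2
        -> return 6
      -> return 24
    -> return 120
  -> return 720
-> return 5040

Final answer: 5040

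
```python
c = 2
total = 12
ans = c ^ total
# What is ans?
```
Trace:
  c=2
  c=2, total=12
  c=2, total=12, ans=14

Final answer: 14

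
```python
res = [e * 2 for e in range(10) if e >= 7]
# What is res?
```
Trace:
  e=0
  e=1
  e=2
  e=3
  e=4
  e=5
  e=6
  e=7
  e=8
  e=9
  res=[14, 16, 18]

Final answer: [14, 16, 18]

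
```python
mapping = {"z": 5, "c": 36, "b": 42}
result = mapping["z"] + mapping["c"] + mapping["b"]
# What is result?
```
Trace:
  mapping={'z': 5, 'c': 36, 'b': 42}
  mapping={'z': 5, 'c': 36, 'b': 42}, result=83

Final answer: 83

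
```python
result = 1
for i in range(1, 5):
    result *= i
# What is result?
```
Trace:
  result=1
  result=1, i=1
  result=2, i=2
  result=6, i=3
  result=24, i=4

Final answer: 24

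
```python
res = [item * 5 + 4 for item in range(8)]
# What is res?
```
Trace:
  item=0
  item=1
  item=2
  item=3
  item=4
  item=5
  item=6
  item=7
  res=[4, 9, 14, 19, 24, 29, 34, 39]

Final answer: [4, 9, 14, 19, 24, 29, 34, 39]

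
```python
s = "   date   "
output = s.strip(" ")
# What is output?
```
Trace:
  s='   date   '
  s='   date   ', output='date'

Final answer: 'date'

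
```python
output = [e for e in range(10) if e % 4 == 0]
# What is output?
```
Trace:
  e=0
  e=1
  e=2
  e=3
  e=4
  e=5
  e=6
  e=7
  e=8
  e=9
  output=[0, 4, 8]

Final answer: [0, 4, 8]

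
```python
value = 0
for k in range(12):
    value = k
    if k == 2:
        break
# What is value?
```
Trace:
  value=0
  value=0, k=0
  value=1, k=1
  value=2, k=2

Final answer: 2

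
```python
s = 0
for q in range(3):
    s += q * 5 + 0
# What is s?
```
Trace:
  s=0
  s=0, q=0
  s=5, q=1
  s=15, q=2

Final answer: 15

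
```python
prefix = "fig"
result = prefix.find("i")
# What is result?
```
Trace:
  prefix='fig'
  prefix='fig', result=1

Final answer: 1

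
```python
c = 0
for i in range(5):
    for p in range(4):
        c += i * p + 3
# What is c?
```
Trace:
  c=0
  c=3, i=0, p=0
  c=6, i=0, p=1
  c=9, i=0, p=2
  c=12, i=0, p=3
  c=15, i=1, p=0
  c=19, i=1, p=1
  c=24, i=1, p=2
  c=30, i=1, p=3
  c=33, i=2, p=0
  c=38, i=2, p=1
  c=45, i=2, p=2
  c=54, i=2, p=3
  c=57, i=3, p=0
  c=63, i=3, p=1
  c=72, i=3, p=2
  c=84, i=3, p=3
  c=87, i=4, p=0
  c=94, i=4, p=1
  c=105, i=4, p=2
  c=120, i=4, p=3

Final answer: 120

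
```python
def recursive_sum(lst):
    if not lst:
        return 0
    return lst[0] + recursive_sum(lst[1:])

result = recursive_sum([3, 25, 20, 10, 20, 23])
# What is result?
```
Call trace:
recursive_sum(lst=[3, 25, 20, 10, 20, 23])
  recursive_sum(lst=[25, 20, 10, 20, 23])
    recursive_sum(lst=[20, 10, 20, 23])
      recursive_sum(lst=[10, 20, 23])
        recursive_sum(lst=[20, 23])
          recursive_sum(lst=[23])
            recursive_sum(lst=[])
            -> return 0
          -> return 23
        -> return 43
      -> return 53
    -> return 73
  -> return 98
-> return 101

Final answer: 101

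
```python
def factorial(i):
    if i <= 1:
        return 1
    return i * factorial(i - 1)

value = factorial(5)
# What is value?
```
Call trace:
factorial(i=5)
  factorial(i=4)
    factorial(i=3)
      factorial(i=2)
        factorial(i=1)
        -> return 1
      -> return 2
    -> return 6
  -> return 24
-> return 120

Final answer: 120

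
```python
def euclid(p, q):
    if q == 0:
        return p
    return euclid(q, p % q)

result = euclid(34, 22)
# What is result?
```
Call trace:
euclid(p=34, q=22)
  euclid(p=22, q=12)
    euclid(p=12, q=10)
      euclid(p=10, q=2)
        euclid(p=2, q=0)
        -> return 2
      -> return 2
    -> return 2
  -> return 2
-> return 2

Final answer: 2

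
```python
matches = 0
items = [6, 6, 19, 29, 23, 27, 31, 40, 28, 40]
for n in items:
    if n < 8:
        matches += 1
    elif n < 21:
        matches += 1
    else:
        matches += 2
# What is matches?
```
Trace:
  matches=0
  matches=1, n=6
  matches=2, n=6
  matches=3, n=19
  matches=5, n=29
  matches=7, n=23
  matches=9, n=27
  matches=11, n=31
  matches=13, n=40
  matches=15, n=28
  matches=17, n=40

Final answer: 17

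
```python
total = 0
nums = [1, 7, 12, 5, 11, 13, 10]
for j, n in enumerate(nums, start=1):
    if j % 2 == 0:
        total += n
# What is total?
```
Trace:
  total=0
  total=0, j=1, n=1
  total=7, j=2, n=7
  total=7, j=3, n=12
  total=12, j=4, n=5
  total=12, j=5, n=11
  total=25, j=6, n=13
  total=25, j=7, n=10

Final answer: 25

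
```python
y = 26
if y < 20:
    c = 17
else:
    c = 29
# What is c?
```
Trace:
  y=26
  y=26, c=29

Final answer: 29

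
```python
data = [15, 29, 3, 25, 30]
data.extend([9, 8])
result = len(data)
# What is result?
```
Trace:
  data=[15, 29, 3, 25, 30]
  data=[15, 29, 3, 25, 30, 9, 8]
  data=[15, 29, 3, 25, 30, 9, 8], result=7

Final answer: 7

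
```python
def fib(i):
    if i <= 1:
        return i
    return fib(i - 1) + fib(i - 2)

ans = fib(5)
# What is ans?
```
Call trace (a repeated sub-call is expanded the first time; later identical calls just restate its return value):
fib(i=5)
  fib(i=4)
    fib(i=3)
      fib(i=2)
        fib(i=1)
        -> return 1
        fib(i=0)
        -> return 0
      -> return 1
      fib(i=1)
      -> return 1
    -> return 2
    fib(i=2) -> return 1  (same call as traced above)
  -> return 3
  fib(i=3) -> return 2  (same call as traced above)
-> return 5

Final answer: 5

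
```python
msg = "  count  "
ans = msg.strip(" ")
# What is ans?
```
Trace:
  msg='  count  '
  msg='  count  ', ans='count'

Final answer: 'count'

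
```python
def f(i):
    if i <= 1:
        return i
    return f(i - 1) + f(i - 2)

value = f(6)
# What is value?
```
Call trace (a repeated sub-call is expanded the first time; later identical calls just restate its return value):
f(i=6)
  f(i=5)
    f(i=4)
      f(i=3)
        f(i=2)
          f(i=1)
          -> return 1
          f(i=0)
          -> return 0
        -> return 1
        f(i=1)
        -> return 1
      -> return 2
      f(i=2) -> return 1  (same call as traced above)
    -> return 3
    f(i=3) -> return 2  (same call as traced above)
  -> return 5
  f(i=4) -> return 3  (same call as traced above)
-> return 8

Final answer: 8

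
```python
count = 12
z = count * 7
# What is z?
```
Trace:
  count=12
  count=12, z=84

Final answer: 84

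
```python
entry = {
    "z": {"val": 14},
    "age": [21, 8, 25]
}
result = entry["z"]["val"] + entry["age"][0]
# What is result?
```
Trace:
  entry={'z': {'val': 14}, 'age': [21, 8, 25]}
  entry={'z': {'val': 14}, 'age': [21, 8, 25]}, result=35

Final answer: 35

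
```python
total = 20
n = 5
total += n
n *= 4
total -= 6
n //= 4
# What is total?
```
Trace:
  total=20
  total=20, n=5
  total=25, n=5
  total=25, n=20
  total=19, n=20
  total=19, n=5

Final answer: 19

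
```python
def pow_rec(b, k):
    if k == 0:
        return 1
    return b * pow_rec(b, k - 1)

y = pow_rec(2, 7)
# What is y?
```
Call trace:
pow_rec(b=2, k=7)
  pow_rec(b=2, k=6)
    pow_rec(b=2, k=5)
      pow_rec(b=2, k=4)
        pow_rec(b=2, k=3)
          pow_rec(b=2, k=2)
            pow_rec(b=2, k=1)
              pow_rec(b=2, k=0)
              -> return 1
            -> return 2
          -> return 4
        -> return 8
      -> return 16
    -> return 32
  -> return 64
-> return 128

Final answer: 128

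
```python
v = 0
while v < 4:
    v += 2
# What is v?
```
Trace:
  v=0
  v=2
  v=4

Final answer: 4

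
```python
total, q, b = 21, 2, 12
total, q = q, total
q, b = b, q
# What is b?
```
Trace:
  total=21, q=2, b=12
  total=2, q=21, b=12
  total=2, q=12, b=21

Final answer: 21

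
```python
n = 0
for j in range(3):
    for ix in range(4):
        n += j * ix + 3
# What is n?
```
Trace:
  n=0
  n=3, j=0, ix=0
  n=6, j=0, ix=1
  n=9, j=0, ix=2
  n=12, j=0, ix=3
  n=15, j=1, ix=0
  n=19, j=1, ix=1
  n=24, j=1, ix=2
  n=30, j=1, ix=3
  n=33, j=2, ix=0
  n=38, j=2, ix=1
  n=45, j=2, ix=2
  n=54, j=2, ix=3

Final answer: 54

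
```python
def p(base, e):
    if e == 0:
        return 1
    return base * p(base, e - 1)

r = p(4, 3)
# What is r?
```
Call trace:
p(base=4, e=3)
  p(base=4, e=2)
    p(base=4, e=1)
      p(base=4, e=0)
      -> return 1
    -> return 4
  -> return 16
-> return 64

Final answer: 64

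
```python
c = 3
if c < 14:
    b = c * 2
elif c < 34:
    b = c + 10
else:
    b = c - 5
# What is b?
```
Trace:
  c=3
  c=3, b=6

Final answer: 6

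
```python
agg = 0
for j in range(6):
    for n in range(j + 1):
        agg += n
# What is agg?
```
Trace:
  agg=0
  agg=0, j=0, n=0
  agg=0, j=1, n=0
  agg=1, j=1, n=1
  agg=1, j=2, n=0
  agg=2, j=2, n=1
  agg=4, j=2, n=2
  agg=4, j=3, n=0
  agg=5, j=3, n=1
  agg=7, j=3, n=2
  agg=10, j=3, n=3
  agg=10, j=4, n=0
  agg=11, j=4, n=1
  agg=13, j=4, n=2
  agg=16, j=4, n=3
  agg=20, j=4, n=4
  agg=20, j=5, n=0
  agg=21, j=5, n=1
  agg=23, j=5, n=2
  agg=26, j=5, n=3
  agg=30, j=5, n=4
  agg=35, j=5, n=5

Final answer: 35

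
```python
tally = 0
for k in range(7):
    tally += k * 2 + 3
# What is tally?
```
Trace:
  tally=0
  tally=3, k=0
  tally=8, k=1
  tally=15, k=2
  tally=24, k=3
  tally=35, k=4
  tally=48, k=5
  tally=63, k=6

Final answer: 63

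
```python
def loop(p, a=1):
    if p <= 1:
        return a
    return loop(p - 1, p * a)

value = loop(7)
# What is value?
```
Call trace:
loop(p=7, a=1)
  loop(p=6, a=7)
    loop(p=5, a=42)
      loop(p=4, a=210)
        loop(p=3, a=840)
          loop(p=2, a=2520)
            loop(p=1, a=5040)
            -> return 5040
          -> return 5040
        -> return 5040
      -> return 5040
    -> return 5040
  -> return 5040
-> return 5040

Final answer: 5040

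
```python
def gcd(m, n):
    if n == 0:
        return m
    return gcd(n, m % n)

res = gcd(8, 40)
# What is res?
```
Call trace:
gcd(m=8, n=40)
  gcd(m=40, n=8)
    gcd(m=8, n=0)
    -> return 8
  -> return 8
-> return 8

Final answer: 8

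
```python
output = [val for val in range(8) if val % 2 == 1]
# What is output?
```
Trace:
  val=0
  val=1
  val=2
  val=3
  val=4
  val=5
  val=6
  val=7
  output=[1, 3, 5, 7]

Final answer: [1, 3, 5, 7]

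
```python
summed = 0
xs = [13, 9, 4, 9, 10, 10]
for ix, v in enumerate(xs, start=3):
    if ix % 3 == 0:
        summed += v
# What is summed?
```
Trace:
  summed=0
  summed=13, ix=3, v=13
  summed=13, ix=4, v=9
  summed=13, ix=5, v=4
  summed=22, ix=6, v=9
  summed=22, ix=7, v=10
  summed=22, ix=8, v=10

Final answer: 22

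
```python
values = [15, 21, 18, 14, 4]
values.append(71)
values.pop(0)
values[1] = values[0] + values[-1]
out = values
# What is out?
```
Trace:
  values=[15, 21, 18, 14, 4]
  values=[15, 21, 18, 14, 4, 71]
  values=[21, 18, 14, 4, 71]
  values=[21, 92, 14, 4, 71]
  values=[21, 92, 14, 4, 71], out=[21, 92, 14, 4, 71]

Final answer: [21, 92, 14, 4, 71]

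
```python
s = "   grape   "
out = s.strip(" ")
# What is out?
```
Trace:
  s='   grape   '
  s='   grape   ', out='grape'

Final answer: 'grape'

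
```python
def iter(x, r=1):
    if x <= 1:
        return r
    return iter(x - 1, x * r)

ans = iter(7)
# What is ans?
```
Call trace:
iter(x=7, r=1)
  iter(x=6, r=7)
    iter(x=5, r=42)
      iter(x=4, r=210)
        iter(x=3, r=840)
          iter(x=2, r=2520)
            iter(x=1, r=5040)
            -> return 5040
          -> return 5040
        -> return 5040
      -> return 5040
    -> return 5040
  -> return 5040
-> return 5040

Final answer: 5040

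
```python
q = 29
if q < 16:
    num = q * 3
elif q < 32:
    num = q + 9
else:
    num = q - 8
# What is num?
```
Trace:
  q=29
  q=29, num=38

Final answer: 38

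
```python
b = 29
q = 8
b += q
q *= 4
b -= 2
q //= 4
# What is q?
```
Trace:
  b=29
  b=29, q=8
  b=37, q=8
  b=37, q=32
  b=35, q=32
  b=35, q=8

Final answer: 8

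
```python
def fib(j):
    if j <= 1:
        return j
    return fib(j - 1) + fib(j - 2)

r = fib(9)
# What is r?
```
Call trace (a repeated sub-call is expanded the first time; later identical calls just restate its return value):
fib(j=9)
  fib(j=8)
    fib(j=7)
      fib(j=6)
        fib(j=5)
          fib(j=4)
            fib(j=3)
              fib(j=2)
                fib(j=1)
                -> return 1
                fib(j=0)
                -> return 0
              -> return 1
              fib(j=1)
              -> return 1
            -> return 2
            fib(j=2) -> return 1  (same call as traced above)
          -> return 3
          fib(j=3) -> return 2  (same call as traced above)
        -> return 5
        fib(j=4) -> return 3  (same call as traced above)
      -> return 8
      fib(j=5) -> return 5  (same call as traced above)
    -> return 13
    fib(j=6) -> return 8  (same call as traced above)
  -> return 21
  fib(j=7) -> return 13  (same call as traced above)
-> return 34

Final answer: 34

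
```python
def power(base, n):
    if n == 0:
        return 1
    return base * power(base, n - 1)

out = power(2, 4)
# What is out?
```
Call trace:
power(base=2, n=4)
  power(base=2, n=3)
    power(base=2, n=2)
      power(base=2, n=1)
        power(base=2, n=0)
        -> return 1
      -> return 2
    -> return 4
  -> return 8
-> return 16

Final answer: 16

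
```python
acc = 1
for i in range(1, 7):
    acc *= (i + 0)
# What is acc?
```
Trace:
  acc=1
  acc=1, i=1
  acc=2, i=2
  acc=6, i=3
  acc=24, i=4
  acc=120, i=5
  acc=720, i=6

Final answer: 720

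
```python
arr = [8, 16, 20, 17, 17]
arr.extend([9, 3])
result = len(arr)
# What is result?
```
Trace:
  arr=[8, 16, 20, 17, 17]
  arr=[8, 16, 20, 17, 17, 9, 3]
  arr=[8, 16, 20, 17, 17, 9, 3], result=7

Final answer: 7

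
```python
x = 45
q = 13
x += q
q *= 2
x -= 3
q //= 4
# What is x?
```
Trace:
  x=45
  x=45, q=13
  x=58, q=13
  x=58, q=26
  x=55, q=26
  x=55, q=6

Final answer: 55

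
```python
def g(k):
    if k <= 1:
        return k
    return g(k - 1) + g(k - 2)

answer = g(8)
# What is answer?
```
Call trace (a repeated sub-call is expanded the first time; later identical calls just restate its return value):
g(k=8)
  g(k=7)
    g(k=6)
      g(k=5)
        g(k=4)
          g(k=3)
            g(k=2)
              g(k=1)
              -> return 1
              g(k=0)
              -> return 0
            -> return 1
            g(k=1)
            -> return 1
          -> return 2
          g(k=2) -> return 1  (same call as traced above)
        -> return 3
        g(k=3) -> return 2  (same call as traced above)
      -> return 5
      g(k=4) -> return 3  (same call as traced above)
    -> return 8
    g(k=5) -> return 5  (same call as traced above)
  -> return 13
  g(k=6) -> return 8  (same call as traced above)
-> return 21

Final answer: 21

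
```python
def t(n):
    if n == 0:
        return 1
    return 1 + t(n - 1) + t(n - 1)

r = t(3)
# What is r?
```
Call trace (a repeated sub-call is expanded the first time; later identical calls just restate its return value):
t(n=3)
  t(n=2)
    t(n=1)
      t(n=0)
      -> return 1
      t(n=0)
      -> return 1
    -> return 3
    t(n=1) -> return 3  (same call as traced above)
  -> return 7
  t(n=2) -> return 7  (same call as traced above)
-> return 15

Final answer: 15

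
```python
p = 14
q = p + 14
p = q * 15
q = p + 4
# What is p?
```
Trace:
  p=14
  p=14, q=28
  p=420, q=28
  p=420, q=424

Final answer: 420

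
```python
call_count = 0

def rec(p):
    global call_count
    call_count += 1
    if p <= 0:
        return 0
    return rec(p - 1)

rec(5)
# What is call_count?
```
Call trace:
rec(p=5)
  rec(p=4)
    rec(p=3)
      rec(p=2)
        rec(p=1)
          rec(p=0)
          -> return 0
        -> return 0
      -> return 0
    -> return 0
  -> return 0
-> return 0

call_count is incremented once per call. rec is entered once for each p = 5, 4, 3, 2, 1, 0 (the p <= 0 call returns without recursing), i.e. 5 + 1 calls.
call_count = 6

Final answer: 6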